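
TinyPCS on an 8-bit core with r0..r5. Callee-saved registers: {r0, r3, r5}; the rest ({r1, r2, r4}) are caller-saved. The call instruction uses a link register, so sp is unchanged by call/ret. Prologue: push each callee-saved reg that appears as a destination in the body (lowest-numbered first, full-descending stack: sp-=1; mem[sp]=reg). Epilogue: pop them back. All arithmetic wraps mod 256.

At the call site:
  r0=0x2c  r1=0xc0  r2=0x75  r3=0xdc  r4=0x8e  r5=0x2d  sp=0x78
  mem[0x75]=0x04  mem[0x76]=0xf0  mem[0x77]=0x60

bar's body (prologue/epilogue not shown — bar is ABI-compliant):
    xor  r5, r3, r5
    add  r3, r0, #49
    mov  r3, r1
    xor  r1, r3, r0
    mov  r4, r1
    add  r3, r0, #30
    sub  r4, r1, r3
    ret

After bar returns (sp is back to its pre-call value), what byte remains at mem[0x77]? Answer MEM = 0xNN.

MEM = 0xdc

prologue: push r3 -> mem[0x77]=0xdc, sp=0x77
prologue: push r5 -> mem[0x76]=0x2d, sp=0x76
body[0] xor  r5, r3, r5 -> r5=0xf1
body[1] add  r3, r0, #49 -> r3=0x5d
body[2] mov  r3, r1 -> r3=0xc0
body[3] xor  r1, r3, r0 -> r1=0xec
body[4] mov  r4, r1 -> r4=0xec
body[5] add  r3, r0, #30 -> r3=0x4a
body[6] sub  r4, r1, r3 -> r4=0xa2
epilogue: pop r5=0x2d, sp=0x77
epilogue: pop r3=0xdc, sp=0x78
prologue pushed ['r3', 'r5'] at ['0x77', '0x76']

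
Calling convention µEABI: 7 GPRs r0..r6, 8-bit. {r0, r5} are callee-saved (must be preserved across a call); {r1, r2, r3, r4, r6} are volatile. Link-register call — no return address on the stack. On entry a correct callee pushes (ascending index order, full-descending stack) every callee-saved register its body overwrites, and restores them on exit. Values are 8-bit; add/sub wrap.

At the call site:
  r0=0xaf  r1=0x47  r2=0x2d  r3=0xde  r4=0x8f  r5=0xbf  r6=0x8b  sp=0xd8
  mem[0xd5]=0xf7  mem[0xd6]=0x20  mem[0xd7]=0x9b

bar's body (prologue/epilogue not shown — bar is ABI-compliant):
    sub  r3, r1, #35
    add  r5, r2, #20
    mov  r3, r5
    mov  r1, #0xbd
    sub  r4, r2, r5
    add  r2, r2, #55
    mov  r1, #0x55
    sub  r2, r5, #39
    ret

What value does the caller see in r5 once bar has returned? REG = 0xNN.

prologue: push r5 → mem[0xd7]=0xbf, sp=0xd7
body[0] sub  r3, r1, #35 → r3=0x24
body[1] add  r5, r2, #20 → r5=0x41
body[2] mov  r3, r5 → r3=0x41
body[3] mov  r1, #0xbd → r1=0xbd
body[4] sub  r4, r2, r5 → r4=0xec
body[5] add  r2, r2, #55 → r2=0x64
body[6] mov  r1, #0x55 → r1=0x55
body[7] sub  r2, r5, #39 → r2=0x1a
epilogue: pop r5=0xbf, sp=0xd8
r5 is callee-saved → restored

REG = 0xbf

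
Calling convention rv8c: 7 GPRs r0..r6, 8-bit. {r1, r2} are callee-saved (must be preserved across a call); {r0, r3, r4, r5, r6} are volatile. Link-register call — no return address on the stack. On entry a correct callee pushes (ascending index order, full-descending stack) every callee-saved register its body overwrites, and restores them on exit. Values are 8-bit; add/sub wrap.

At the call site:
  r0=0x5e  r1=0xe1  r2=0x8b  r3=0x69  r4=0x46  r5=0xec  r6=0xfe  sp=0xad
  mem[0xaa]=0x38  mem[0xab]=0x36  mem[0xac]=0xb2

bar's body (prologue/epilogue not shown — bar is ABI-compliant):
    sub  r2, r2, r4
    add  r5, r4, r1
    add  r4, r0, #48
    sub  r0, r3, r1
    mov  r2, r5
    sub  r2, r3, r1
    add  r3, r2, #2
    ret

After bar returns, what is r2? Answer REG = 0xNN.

REG = 0x8b

prologue: push r2 → mem[0xac]=0x8b, sp=0xac
body[0] sub  r2, r2, r4 → r2=0x45
body[1] add  r5, r4, r1 → r5=0x27
body[2] add  r4, r0, #48 → r4=0x8e
body[3] sub  r0, r3, r1 → r0=0x88
body[4] mov  r2, r5 → r2=0x27
body[5] sub  r2, r3, r1 → r2=0x88
body[6] add  r3, r2, #2 → r3=0x8a
epilogue: pop r2=0x8b, sp=0xad
r2 is callee-saved → restored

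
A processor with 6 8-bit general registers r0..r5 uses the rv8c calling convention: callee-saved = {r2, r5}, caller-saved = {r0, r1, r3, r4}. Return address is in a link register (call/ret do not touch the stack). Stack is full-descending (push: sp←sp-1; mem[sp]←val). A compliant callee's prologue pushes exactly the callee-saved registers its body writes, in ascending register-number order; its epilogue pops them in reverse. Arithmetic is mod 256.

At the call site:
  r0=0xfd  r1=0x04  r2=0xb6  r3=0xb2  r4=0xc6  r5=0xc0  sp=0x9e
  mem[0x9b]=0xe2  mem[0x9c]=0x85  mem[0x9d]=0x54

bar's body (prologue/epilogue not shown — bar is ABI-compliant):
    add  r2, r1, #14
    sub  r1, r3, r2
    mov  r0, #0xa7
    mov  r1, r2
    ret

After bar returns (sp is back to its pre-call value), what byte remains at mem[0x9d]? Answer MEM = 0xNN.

prologue: push r2 → mem[0x9d]=0xb6, sp=0x9d
body[0] add  r2, r1, #14 → r2=0x12
body[1] sub  r1, r3, r2 → r1=0xa0
body[2] mov  r0, #0xa7 → r0=0xa7
body[3] mov  r1, r2 → r1=0x12
epilogue: pop r2=0xb6, sp=0x9e
prologue pushed ['r2'] at ['0x9d']

MEM = 0xb6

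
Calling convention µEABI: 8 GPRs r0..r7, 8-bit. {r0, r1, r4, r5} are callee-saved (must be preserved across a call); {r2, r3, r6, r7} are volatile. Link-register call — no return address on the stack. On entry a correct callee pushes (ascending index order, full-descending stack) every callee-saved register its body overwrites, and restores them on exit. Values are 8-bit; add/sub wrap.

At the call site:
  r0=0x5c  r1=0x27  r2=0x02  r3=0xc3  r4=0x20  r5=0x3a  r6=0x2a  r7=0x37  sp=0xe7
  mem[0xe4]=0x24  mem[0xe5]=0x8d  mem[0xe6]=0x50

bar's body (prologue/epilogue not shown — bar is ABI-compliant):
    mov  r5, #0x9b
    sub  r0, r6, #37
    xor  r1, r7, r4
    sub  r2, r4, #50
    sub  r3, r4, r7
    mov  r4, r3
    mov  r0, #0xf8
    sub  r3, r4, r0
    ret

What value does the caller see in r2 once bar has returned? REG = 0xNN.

REG = 0xee

prologue: push r0 → mem[0xe6]=0x5c, sp=0xe6
prologue: push r1 → mem[0xe5]=0x27, sp=0xe5
prologue: push r4 → mem[0xe4]=0x20, sp=0xe4
prologue: push r5 → mem[0xe3]=0x3a, sp=0xe3
body[0] mov  r5, #0x9b → r5=0x9b
body[1] sub  r0, r6, #37 → r0=0x05
body[2] xor  r1, r7, r4 → r1=0x17
body[3] sub  r2, r4, #50 → r2=0xee
body[4] sub  r3, r4, r7 → r3=0xe9
body[5] mov  r4, r3 → r4=0xe9
body[6] mov  r0, #0xf8 → r0=0xf8
body[7] sub  r3, r4, r0 → r3=0xf1
epilogue: pop r5=0x3a, sp=0xe4
epilogue: pop r4=0x20, sp=0xe5
epilogue: pop r1=0x27, sp=0xe6
epilogue: pop r0=0x5c, sp=0xe7
r2 is caller-saved → body value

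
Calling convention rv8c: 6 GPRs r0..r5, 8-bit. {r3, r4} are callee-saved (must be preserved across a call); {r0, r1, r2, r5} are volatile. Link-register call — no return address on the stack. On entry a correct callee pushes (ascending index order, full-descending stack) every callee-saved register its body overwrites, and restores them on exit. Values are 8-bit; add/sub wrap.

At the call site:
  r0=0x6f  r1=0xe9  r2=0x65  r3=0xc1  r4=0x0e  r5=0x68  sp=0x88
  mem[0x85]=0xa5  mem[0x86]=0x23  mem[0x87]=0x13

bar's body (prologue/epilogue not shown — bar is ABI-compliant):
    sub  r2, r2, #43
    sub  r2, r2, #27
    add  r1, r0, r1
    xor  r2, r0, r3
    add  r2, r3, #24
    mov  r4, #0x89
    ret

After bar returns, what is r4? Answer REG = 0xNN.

prologue: push r4 → mem[0x87]=0x0e, sp=0x87
body[0] sub  r2, r2, #43 → r2=0x3a
body[1] sub  r2, r2, #27 → r2=0x1f
body[2] add  r1, r0, r1 → r1=0x58
body[3] xor  r2, r0, r3 → r2=0xae
body[4] add  r2, r3, #24 → r2=0xd9
body[5] mov  r4, #0x89 → r4=0x89
epilogue: pop r4=0x0e, sp=0x88
r4 is callee-saved → restored

REG = 0x0e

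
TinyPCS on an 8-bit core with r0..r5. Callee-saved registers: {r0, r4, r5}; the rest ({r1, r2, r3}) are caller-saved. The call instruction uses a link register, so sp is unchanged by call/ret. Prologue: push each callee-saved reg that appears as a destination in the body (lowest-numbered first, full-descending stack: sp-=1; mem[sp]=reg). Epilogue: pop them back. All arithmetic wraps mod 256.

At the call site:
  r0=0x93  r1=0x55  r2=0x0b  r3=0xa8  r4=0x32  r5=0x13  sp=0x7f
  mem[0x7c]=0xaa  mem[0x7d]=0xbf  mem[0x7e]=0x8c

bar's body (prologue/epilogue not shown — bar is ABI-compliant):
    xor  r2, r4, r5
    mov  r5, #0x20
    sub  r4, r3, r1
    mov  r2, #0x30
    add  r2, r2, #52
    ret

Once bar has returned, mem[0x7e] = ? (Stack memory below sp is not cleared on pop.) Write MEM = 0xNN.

MEM = 0x32

prologue: push r4 → mem[0x7e]=0x32, sp=0x7e
prologue: push r5 → mem[0x7d]=0x13, sp=0x7d
body[0] xor  r2, r4, r5 → r2=0x21
body[1] mov  r5, #0x20 → r5=0x20
body[2] sub  r4, r3, r1 → r4=0x53
body[3] mov  r2, #0x30 → r2=0x30
body[4] add  r2, r2, #52 → r2=0x64
epilogue: pop r5=0x13, sp=0x7e
epilogue: pop r4=0x32, sp=0x7f
prologue pushed ['r4', 'r5'] at ['0x7e', '0x7d']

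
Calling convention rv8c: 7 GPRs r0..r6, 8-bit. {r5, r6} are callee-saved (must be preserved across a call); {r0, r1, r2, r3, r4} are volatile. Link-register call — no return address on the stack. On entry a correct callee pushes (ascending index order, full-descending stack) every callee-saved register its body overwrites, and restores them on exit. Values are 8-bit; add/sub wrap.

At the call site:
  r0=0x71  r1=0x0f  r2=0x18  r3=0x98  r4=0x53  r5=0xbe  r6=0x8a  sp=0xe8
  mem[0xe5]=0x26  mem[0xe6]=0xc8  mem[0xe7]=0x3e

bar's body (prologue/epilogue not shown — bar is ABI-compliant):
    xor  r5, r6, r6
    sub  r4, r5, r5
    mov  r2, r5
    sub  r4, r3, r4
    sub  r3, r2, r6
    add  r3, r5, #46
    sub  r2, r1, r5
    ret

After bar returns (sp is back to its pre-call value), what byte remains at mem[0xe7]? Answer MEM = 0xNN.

MEM = 0xbe

prologue: push r5 -> mem[0xe7]=0xbe, sp=0xe7
body[0] xor  r5, r6, r6 -> r5=0x00
body[1] sub  r4, r5, r5 -> r4=0x00
body[2] mov  r2, r5 -> r2=0x00
body[3] sub  r4, r3, r4 -> r4=0x98
body[4] sub  r3, r2, r6 -> r3=0x76
body[5] add  r3, r5, #46 -> r3=0x2e
body[6] sub  r2, r1, r5 -> r2=0x0f
epilogue: pop r5=0xbe, sp=0xe8
prologue pushed ['r5'] at ['0xe7']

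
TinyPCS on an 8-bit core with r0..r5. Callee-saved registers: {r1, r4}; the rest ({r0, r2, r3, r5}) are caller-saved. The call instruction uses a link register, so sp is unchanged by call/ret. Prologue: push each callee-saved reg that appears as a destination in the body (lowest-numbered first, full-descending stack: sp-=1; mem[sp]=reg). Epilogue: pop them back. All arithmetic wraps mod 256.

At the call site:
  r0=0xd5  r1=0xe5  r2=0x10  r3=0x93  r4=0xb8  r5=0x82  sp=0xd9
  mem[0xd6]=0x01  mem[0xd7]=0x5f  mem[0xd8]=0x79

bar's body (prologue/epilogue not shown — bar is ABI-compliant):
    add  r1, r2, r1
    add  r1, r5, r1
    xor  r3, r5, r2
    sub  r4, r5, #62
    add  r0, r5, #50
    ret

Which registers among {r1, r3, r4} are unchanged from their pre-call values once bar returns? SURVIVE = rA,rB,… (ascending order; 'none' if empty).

prologue: push r1 -> mem[0xd8]=0xe5, sp=0xd8
prologue: push r4 -> mem[0xd7]=0xb8, sp=0xd7
body[0] add  r1, r2, r1 -> r1=0xf5
body[1] add  r1, r5, r1 -> r1=0x77
body[2] xor  r3, r5, r2 -> r3=0x92
body[3] sub  r4, r5, #62 -> r4=0x44
body[4] add  r0, r5, #50 -> r0=0xb4
epilogue: pop r4=0xb8, sp=0xd8
epilogue: pop r1=0xe5, sp=0xd9
r1: callee-saved, written=True
r3: caller-saved, written=True
r4: callee-saved, written=True

SURVIVE = r1,r4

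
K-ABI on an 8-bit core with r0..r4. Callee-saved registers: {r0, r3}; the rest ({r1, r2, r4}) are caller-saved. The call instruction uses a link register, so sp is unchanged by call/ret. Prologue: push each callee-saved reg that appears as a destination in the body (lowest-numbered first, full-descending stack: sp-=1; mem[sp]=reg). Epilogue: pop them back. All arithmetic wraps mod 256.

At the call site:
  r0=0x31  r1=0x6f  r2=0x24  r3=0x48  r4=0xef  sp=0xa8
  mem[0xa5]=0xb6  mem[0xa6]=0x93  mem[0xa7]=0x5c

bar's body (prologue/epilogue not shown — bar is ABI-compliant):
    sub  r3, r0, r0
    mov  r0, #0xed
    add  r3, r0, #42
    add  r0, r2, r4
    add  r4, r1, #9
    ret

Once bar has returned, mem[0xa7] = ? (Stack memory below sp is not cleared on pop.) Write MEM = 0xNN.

MEM = 0x31

prologue: push r0 -> mem[0xa7]=0x31, sp=0xa7
prologue: push r3 -> mem[0xa6]=0x48, sp=0xa6
body[0] sub  r3, r0, r0 -> r3=0x00
body[1] mov  r0, #0xed -> r0=0xed
body[2] add  r3, r0, #42 -> r3=0x17
body[3] add  r0, r2, r4 -> r0=0x13
body[4] add  r4, r1, #9 -> r4=0x78
epilogue: pop r3=0x48, sp=0xa7
epilogue: pop r0=0x31, sp=0xa8
prologue pushed ['r0', 'r3'] at ['0xa7', '0xa6']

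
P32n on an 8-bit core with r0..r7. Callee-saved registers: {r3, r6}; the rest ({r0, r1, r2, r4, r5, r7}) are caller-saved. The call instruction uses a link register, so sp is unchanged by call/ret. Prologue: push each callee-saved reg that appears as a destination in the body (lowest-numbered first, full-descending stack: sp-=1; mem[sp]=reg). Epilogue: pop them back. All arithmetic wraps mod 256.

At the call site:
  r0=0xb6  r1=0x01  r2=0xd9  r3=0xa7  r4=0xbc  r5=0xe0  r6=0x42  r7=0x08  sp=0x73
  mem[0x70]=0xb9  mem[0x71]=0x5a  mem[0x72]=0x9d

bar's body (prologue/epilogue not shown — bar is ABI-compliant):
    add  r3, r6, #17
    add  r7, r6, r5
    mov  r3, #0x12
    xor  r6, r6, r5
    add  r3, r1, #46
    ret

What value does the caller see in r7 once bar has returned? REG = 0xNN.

REG = 0x22

prologue: push r3 → mem[0x72]=0xa7, sp=0x72
prologue: push r6 → mem[0x71]=0x42, sp=0x71
body[0] add  r3, r6, #17 → r3=0x53
body[1] add  r7, r6, r5 → r7=0x22
body[2] mov  r3, #0x12 → r3=0x12
body[3] xor  r6, r6, r5 → r6=0xa2
body[4] add  r3, r1, #46 → r3=0x2f
epilogue: pop r6=0x42, sp=0x72
epilogue: pop r3=0xa7, sp=0x73
r7 is caller-saved → body value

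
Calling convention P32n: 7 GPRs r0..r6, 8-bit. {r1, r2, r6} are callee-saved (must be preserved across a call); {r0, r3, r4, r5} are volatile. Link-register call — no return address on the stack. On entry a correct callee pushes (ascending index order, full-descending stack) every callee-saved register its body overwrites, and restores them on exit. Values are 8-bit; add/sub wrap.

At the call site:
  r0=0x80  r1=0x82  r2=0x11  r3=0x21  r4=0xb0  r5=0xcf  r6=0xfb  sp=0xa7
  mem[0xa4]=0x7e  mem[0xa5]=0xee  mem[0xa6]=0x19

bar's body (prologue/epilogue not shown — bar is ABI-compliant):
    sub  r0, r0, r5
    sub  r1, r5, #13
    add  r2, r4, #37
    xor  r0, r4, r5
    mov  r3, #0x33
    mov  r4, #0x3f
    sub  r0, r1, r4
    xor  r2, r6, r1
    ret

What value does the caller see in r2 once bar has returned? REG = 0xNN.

REG = 0x11

prologue: push r1 -> mem[0xa6]=0x82, sp=0xa6
prologue: push r2 -> mem[0xa5]=0x11, sp=0xa5
body[0] sub  r0, r0, r5 -> r0=0xb1
body[1] sub  r1, r5, #13 -> r1=0xc2
body[2] add  r2, r4, #37 -> r2=0xd5
body[3] xor  r0, r4, r5 -> r0=0x7f
body[4] mov  r3, #0x33 -> r3=0x33
body[5] mov  r4, #0x3f -> r4=0x3f
body[6] sub  r0, r1, r4 -> r0=0x83
body[7] xor  r2, r6, r1 -> r2=0x39
epilogue: pop r2=0x11, sp=0xa6
epilogue: pop r1=0x82, sp=0xa7
r2 is callee-saved -> restored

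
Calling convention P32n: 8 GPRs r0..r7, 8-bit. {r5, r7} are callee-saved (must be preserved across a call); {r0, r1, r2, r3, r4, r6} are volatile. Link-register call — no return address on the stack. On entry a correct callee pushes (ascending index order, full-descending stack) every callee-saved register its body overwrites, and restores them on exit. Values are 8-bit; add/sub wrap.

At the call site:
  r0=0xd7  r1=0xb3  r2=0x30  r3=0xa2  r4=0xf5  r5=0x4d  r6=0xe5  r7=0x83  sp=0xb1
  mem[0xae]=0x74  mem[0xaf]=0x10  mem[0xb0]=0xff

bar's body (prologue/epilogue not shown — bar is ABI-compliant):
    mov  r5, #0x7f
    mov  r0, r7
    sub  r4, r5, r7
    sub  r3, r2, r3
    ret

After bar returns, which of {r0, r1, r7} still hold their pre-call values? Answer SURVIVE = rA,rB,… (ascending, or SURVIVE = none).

SURVIVE = r1,r7

prologue: push r5 -> mem[0xb0]=0x4d, sp=0xb0
body[0] mov  r5, #0x7f -> r5=0x7f
body[1] mov  r0, r7 -> r0=0x83
body[2] sub  r4, r5, r7 -> r4=0xfc
body[3] sub  r3, r2, r3 -> r3=0x8e
epilogue: pop r5=0x4d, sp=0xb1
r0: caller-saved, written=True
r1: caller-saved, written=False
r7: callee-saved, written=False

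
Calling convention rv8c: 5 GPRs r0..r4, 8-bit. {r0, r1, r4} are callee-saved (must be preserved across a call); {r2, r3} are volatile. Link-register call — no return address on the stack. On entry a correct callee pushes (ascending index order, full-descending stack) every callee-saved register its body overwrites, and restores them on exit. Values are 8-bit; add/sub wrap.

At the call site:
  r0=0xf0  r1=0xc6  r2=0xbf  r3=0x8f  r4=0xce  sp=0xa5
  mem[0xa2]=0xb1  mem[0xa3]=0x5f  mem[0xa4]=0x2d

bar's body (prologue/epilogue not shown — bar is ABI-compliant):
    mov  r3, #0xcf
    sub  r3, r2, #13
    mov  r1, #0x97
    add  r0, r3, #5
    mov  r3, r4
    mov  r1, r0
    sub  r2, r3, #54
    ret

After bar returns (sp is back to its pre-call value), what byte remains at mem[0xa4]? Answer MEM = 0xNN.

MEM = 0xf0

prologue: push r0 → mem[0xa4]=0xf0, sp=0xa4
prologue: push r1 → mem[0xa3]=0xc6, sp=0xa3
body[0] mov  r3, #0xcf → r3=0xcf
body[1] sub  r3, r2, #13 → r3=0xb2
body[2] mov  r1, #0x97 → r1=0x97
body[3] add  r0, r3, #5 → r0=0xb7
body[4] mov  r3, r4 → r3=0xce
body[5] mov  r1, r0 → r1=0xb7
body[6] sub  r2, r3, #54 → r2=0x98
epilogue: pop r1=0xc6, sp=0xa4
epilogue: pop r0=0xf0, sp=0xa5
prologue pushed ['r0', 'r1'] at ['0xa4', '0xa3']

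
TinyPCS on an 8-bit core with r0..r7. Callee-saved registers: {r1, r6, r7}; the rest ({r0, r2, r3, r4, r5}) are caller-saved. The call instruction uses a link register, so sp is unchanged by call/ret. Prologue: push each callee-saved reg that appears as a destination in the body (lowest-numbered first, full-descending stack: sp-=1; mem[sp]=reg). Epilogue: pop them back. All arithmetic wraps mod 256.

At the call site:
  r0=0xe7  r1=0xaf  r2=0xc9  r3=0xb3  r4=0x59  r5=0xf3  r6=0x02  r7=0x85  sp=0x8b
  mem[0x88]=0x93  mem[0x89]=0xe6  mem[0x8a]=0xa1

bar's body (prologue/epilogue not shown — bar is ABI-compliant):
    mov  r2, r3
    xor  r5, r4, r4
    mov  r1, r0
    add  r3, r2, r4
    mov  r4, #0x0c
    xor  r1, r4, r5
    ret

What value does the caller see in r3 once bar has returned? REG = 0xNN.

prologue: push r1 → mem[0x8a]=0xaf, sp=0x8a
body[0] mov  r2, r3 → r2=0xb3
body[1] xor  r5, r4, r4 → r5=0x00
body[2] mov  r1, r0 → r1=0xe7
body[3] add  r3, r2, r4 → r3=0x0c
body[4] mov  r4, #0x0c → r4=0x0c
body[5] xor  r1, r4, r5 → r1=0x0c
epilogue: pop r1=0xaf, sp=0x8b
r3 is caller-saved → body value

REG = 0x0c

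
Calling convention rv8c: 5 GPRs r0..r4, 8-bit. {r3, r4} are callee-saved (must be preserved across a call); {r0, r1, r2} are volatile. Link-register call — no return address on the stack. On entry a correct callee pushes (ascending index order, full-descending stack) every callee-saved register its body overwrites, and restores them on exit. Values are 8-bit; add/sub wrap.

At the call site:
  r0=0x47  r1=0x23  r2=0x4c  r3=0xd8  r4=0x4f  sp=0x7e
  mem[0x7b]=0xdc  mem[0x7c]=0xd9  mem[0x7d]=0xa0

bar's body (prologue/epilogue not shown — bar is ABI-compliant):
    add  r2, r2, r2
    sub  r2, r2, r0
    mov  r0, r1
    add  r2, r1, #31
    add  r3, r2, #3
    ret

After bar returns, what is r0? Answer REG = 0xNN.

prologue: push r3 -> mem[0x7d]=0xd8, sp=0x7d
body[0] add  r2, r2, r2 -> r2=0x98
body[1] sub  r2, r2, r0 -> r2=0x51
body[2] mov  r0, r1 -> r0=0x23
body[3] add  r2, r1, #31 -> r2=0x42
body[4] add  r3, r2, #3 -> r3=0x45
epilogue: pop r3=0xd8, sp=0x7e
r0 is caller-saved -> body value

REG = 0x23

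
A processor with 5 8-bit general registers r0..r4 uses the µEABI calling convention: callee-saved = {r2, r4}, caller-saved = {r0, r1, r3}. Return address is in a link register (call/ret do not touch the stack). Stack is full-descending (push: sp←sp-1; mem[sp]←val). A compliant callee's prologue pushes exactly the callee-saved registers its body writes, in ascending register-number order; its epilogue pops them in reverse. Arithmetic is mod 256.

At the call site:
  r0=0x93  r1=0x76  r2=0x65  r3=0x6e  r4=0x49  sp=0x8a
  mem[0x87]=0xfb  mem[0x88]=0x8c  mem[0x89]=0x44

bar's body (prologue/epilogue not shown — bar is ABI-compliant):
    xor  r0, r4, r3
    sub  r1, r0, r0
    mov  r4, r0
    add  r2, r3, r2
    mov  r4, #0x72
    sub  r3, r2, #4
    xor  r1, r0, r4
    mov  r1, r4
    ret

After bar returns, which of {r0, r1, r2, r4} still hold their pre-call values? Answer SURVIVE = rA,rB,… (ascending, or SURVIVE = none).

SURVIVE = r2,r4

prologue: push r2 → mem[0x89]=0x65, sp=0x89
prologue: push r4 → mem[0x88]=0x49, sp=0x88
body[0] xor  r0, r4, r3 → r0=0x27
body[1] sub  r1, r0, r0 → r1=0x00
body[2] mov  r4, r0 → r4=0x27
body[3] add  r2, r3, r2 → r2=0xd3
body[4] mov  r4, #0x72 → r4=0x72
body[5] sub  r3, r2, #4 → r3=0xcf
body[6] xor  r1, r0, r4 → r1=0x55
body[7] mov  r1, r4 → r1=0x72
epilogue: pop r4=0x49, sp=0x89
epilogue: pop r2=0x65, sp=0x8a
r0: caller-saved, written=True
r1: caller-saved, written=True
r2: callee-saved, written=True
r4: callee-saved, written=True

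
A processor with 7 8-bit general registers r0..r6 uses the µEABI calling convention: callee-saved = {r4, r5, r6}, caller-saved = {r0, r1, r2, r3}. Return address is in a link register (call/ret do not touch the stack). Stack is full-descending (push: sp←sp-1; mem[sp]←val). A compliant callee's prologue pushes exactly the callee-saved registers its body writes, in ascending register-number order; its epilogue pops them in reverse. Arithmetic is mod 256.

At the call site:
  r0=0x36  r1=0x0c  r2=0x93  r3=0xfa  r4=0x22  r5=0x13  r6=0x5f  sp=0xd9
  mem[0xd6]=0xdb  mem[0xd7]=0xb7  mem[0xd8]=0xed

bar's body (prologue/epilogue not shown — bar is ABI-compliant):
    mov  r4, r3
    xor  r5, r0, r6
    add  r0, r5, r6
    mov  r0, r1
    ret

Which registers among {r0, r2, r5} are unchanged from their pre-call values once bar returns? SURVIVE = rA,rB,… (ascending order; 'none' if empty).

SURVIVE = r2,r5

prologue: push r4 -> mem[0xd8]=0x22, sp=0xd8
prologue: push r5 -> mem[0xd7]=0x13, sp=0xd7
body[0] mov  r4, r3 -> r4=0xfa
body[1] xor  r5, r0, r6 -> r5=0x69
body[2] add  r0, r5, r6 -> r0=0xc8
body[3] mov  r0, r1 -> r0=0x0c
epilogue: pop r5=0x13, sp=0xd8
epilogue: pop r4=0x22, sp=0xd9
r0: caller-saved, written=True
r2: caller-saved, written=False
r5: callee-saved, written=True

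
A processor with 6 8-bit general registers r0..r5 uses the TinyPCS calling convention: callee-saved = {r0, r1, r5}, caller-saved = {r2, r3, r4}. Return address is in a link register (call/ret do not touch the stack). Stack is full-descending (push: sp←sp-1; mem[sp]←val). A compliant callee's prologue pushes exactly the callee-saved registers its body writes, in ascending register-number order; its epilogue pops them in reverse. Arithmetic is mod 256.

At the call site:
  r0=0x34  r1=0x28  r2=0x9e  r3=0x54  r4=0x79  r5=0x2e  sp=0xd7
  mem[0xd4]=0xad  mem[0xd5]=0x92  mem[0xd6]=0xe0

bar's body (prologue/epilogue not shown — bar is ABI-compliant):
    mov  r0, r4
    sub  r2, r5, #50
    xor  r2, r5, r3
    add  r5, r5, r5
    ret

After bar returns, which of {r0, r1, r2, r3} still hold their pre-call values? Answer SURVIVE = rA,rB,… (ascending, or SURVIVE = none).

SURVIVE = r0,r1,r3

prologue: push r0 -> mem[0xd6]=0x34, sp=0xd6
prologue: push r5 -> mem[0xd5]=0x2e, sp=0xd5
body[0] mov  r0, r4 -> r0=0x79
body[1] sub  r2, r5, #50 -> r2=0xfc
body[2] xor  r2, r5, r3 -> r2=0x7a
body[3] add  r5, r5, r5 -> r5=0x5c
epilogue: pop r5=0x2e, sp=0xd6
epilogue: pop r0=0x34, sp=0xd7
r0: callee-saved, written=True
r1: callee-saved, written=False
r2: caller-saved, written=True
r3: caller-saved, written=False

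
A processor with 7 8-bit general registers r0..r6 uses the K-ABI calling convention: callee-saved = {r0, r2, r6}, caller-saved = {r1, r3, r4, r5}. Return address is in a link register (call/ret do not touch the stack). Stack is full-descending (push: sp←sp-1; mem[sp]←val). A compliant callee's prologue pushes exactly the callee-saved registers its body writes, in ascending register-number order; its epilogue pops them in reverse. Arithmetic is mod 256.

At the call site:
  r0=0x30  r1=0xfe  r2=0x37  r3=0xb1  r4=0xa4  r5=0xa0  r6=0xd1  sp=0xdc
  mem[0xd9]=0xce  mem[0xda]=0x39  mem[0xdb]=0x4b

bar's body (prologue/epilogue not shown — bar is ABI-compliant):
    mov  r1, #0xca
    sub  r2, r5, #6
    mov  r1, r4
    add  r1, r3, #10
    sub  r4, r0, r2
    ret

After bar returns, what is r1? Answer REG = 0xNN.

prologue: push r2 → mem[0xdb]=0x37, sp=0xdb
body[0] mov  r1, #0xca → r1=0xca
body[1] sub  r2, r5, #6 → r2=0x9a
body[2] mov  r1, r4 → r1=0xa4
body[3] add  r1, r3, #10 → r1=0xbb
body[4] sub  r4, r0, r2 → r4=0x96
epilogue: pop r2=0x37, sp=0xdc
r1 is caller-saved → body value

REG = 0xbb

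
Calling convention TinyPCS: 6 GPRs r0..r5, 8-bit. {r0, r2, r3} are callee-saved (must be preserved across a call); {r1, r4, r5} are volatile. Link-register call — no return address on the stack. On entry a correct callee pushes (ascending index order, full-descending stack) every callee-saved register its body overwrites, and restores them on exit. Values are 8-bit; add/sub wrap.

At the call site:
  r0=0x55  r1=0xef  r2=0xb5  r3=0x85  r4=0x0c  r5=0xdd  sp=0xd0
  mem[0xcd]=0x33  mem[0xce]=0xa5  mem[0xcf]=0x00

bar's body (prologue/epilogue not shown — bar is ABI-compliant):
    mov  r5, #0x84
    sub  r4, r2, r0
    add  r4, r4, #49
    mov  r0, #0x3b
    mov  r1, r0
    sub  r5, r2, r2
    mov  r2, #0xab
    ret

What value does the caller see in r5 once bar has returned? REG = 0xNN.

REG = 0x00

prologue: push r0 -> mem[0xcf]=0x55, sp=0xcf
prologue: push r2 -> mem[0xce]=0xb5, sp=0xce
body[0] mov  r5, #0x84 -> r5=0x84
body[1] sub  r4, r2, r0 -> r4=0x60
body[2] add  r4, r4, #49 -> r4=0x91
body[3] mov  r0, #0x3b -> r0=0x3b
body[4] mov  r1, r0 -> r1=0x3b
body[5] sub  r5, r2, r2 -> r5=0x00
body[6] mov  r2, #0xab -> r2=0xab
epilogue: pop r2=0xb5, sp=0xcf
epilogue: pop r0=0x55, sp=0xd0
r5 is caller-saved -> body value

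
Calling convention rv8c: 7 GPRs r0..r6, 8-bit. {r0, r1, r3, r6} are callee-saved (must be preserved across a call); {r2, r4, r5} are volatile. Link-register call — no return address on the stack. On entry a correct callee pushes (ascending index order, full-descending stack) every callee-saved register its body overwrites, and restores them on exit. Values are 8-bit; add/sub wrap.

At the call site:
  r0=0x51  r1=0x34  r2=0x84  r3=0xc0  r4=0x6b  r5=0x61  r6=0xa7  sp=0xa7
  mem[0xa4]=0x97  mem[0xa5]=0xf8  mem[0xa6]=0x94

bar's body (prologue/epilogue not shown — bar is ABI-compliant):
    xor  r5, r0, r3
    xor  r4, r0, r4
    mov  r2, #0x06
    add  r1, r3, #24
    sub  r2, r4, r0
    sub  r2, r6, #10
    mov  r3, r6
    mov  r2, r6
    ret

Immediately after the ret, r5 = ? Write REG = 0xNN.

prologue: push r1 → mem[0xa6]=0x34, sp=0xa6
prologue: push r3 → mem[0xa5]=0xc0, sp=0xa5
body[0] xor  r5, r0, r3 → r5=0x91
body[1] xor  r4, r0, r4 → r4=0x3a
body[2] mov  r2, #0x06 → r2=0x06
body[3] add  r1, r3, #24 → r1=0xd8
body[4] sub  r2, r4, r0 → r2=0xe9
body[5] sub  r2, r6, #10 → r2=0x9d
body[6] mov  r3, r6 → r3=0xa7
body[7] mov  r2, r6 → r2=0xa7
epilogue: pop r3=0xc0, sp=0xa6
epilogue: pop r1=0x34, sp=0xa7
r5 is caller-saved → body value

REG = 0x91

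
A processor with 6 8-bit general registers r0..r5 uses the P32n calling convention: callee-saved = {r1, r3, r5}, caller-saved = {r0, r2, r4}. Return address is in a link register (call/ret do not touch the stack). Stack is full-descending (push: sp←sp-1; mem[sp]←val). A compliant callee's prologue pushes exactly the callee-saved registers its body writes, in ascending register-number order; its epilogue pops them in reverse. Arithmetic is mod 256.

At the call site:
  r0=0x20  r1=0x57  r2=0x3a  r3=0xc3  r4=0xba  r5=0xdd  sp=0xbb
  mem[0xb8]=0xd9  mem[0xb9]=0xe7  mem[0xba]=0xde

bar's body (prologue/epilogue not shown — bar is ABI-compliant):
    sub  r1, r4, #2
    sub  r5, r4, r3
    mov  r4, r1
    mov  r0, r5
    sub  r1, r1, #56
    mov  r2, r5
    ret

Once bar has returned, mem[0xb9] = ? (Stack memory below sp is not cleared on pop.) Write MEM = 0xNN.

prologue: push r1 → mem[0xba]=0x57, sp=0xba
prologue: push r5 → mem[0xb9]=0xdd, sp=0xb9
body[0] sub  r1, r4, #2 → r1=0xb8
body[1] sub  r5, r4, r3 → r5=0xf7
body[2] mov  r4, r1 → r4=0xb8
body[3] mov  r0, r5 → r0=0xf7
body[4] sub  r1, r1, #56 → r1=0x80
body[5] mov  r2, r5 → r2=0xf7
epilogue: pop r5=0xdd, sp=0xba
epilogue: pop r1=0x57, sp=0xbb
prologue pushed ['r1', 'r5'] at ['0xba', '0xb9']

MEM = 0xdd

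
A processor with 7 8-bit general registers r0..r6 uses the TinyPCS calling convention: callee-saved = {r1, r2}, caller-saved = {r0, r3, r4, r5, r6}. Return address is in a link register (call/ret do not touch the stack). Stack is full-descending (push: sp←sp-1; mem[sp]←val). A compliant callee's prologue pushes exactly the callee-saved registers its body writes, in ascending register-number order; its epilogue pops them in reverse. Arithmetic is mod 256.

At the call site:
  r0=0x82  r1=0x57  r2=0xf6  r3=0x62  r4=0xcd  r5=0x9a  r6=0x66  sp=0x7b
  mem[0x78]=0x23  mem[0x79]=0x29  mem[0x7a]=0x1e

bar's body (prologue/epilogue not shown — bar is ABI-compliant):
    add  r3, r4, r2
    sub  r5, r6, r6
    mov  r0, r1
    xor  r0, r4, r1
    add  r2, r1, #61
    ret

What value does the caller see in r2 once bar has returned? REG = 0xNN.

prologue: push r2 → mem[0x7a]=0xf6, sp=0x7a
body[0] add  r3, r4, r2 → r3=0xc3
body[1] sub  r5, r6, r6 → r5=0x00
body[2] mov  r0, r1 → r0=0x57
body[3] xor  r0, r4, r1 → r0=0x9a
body[4] add  r2, r1, #61 → r2=0x94
epilogue: pop r2=0xf6, sp=0x7b
r2 is callee-saved → restored

REG = 0xf6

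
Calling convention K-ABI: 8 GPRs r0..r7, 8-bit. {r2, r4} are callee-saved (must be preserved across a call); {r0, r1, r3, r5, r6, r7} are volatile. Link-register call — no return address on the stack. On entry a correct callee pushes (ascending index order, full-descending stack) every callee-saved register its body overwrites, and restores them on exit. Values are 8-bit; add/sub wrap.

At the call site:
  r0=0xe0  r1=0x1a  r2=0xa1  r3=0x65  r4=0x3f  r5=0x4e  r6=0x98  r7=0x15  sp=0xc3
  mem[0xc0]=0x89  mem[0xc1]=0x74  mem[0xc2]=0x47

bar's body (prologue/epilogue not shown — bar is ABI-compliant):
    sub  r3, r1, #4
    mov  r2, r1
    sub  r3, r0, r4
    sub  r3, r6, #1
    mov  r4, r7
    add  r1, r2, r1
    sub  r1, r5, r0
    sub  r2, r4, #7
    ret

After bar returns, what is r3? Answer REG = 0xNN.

prologue: push r2 → mem[0xc2]=0xa1, sp=0xc2
prologue: push r4 → mem[0xc1]=0x3f, sp=0xc1
body[0] sub  r3, r1, #4 → r3=0x16
body[1] mov  r2, r1 → r2=0x1a
body[2] sub  r3, r0, r4 → r3=0xa1
body[3] sub  r3, r6, #1 → r3=0x97
body[4] mov  r4, r7 → r4=0x15
body[5] add  r1, r2, r1 → r1=0x34
body[6] sub  r1, r5, r0 → r1=0x6e
body[7] sub  r2, r4, #7 → r2=0x0e
epilogue: pop r4=0x3f, sp=0xc2
epilogue: pop r2=0xa1, sp=0xc3
r3 is caller-saved → body value

REG = 0x97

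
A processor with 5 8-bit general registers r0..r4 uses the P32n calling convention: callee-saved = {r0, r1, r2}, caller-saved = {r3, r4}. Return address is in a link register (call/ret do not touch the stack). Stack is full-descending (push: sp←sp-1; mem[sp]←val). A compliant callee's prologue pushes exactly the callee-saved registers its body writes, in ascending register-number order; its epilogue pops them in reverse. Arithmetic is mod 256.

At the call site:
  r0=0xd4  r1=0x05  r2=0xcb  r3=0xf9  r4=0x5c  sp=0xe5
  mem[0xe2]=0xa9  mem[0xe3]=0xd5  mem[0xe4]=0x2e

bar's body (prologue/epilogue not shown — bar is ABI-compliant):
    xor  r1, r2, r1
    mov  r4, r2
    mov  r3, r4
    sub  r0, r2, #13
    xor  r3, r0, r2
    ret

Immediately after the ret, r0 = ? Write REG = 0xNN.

prologue: push r0 → mem[0xe4]=0xd4, sp=0xe4
prologue: push r1 → mem[0xe3]=0x05, sp=0xe3
body[0] xor  r1, r2, r1 → r1=0xce
body[1] mov  r4, r2 → r4=0xcb
body[2] mov  r3, r4 → r3=0xcb
body[3] sub  r0, r2, #13 → r0=0xbe
body[4] xor  r3, r0, r2 → r3=0x75
epilogue: pop r1=0x05, sp=0xe4
epilogue: pop r0=0xd4, sp=0xe5
r0 is callee-saved → restored

REG = 0xd4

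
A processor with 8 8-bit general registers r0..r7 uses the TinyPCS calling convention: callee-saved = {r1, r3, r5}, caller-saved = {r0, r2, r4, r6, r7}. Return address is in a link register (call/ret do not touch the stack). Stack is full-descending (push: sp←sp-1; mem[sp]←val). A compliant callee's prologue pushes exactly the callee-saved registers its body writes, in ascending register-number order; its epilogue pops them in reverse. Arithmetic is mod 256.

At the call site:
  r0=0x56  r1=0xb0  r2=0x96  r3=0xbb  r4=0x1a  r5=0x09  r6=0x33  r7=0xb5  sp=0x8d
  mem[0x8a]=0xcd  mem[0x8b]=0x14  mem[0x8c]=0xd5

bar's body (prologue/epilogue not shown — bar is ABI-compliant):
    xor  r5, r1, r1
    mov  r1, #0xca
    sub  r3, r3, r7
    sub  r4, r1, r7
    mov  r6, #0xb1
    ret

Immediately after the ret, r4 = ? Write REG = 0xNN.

prologue: push r1 → mem[0x8c]=0xb0, sp=0x8c
prologue: push r3 → mem[0x8b]=0xbb, sp=0x8b
prologue: push r5 → mem[0x8a]=0x09, sp=0x8a
body[0] xor  r5, r1, r1 → r5=0x00
body[1] mov  r1, #0xca → r1=0xca
body[2] sub  r3, r3, r7 → r3=0x06
body[3] sub  r4, r1, r7 → r4=0x15
body[4] mov  r6, #0xb1 → r6=0xb1
epilogue: pop r5=0x09, sp=0x8b
epilogue: pop r3=0xbb, sp=0x8c
epilogue: pop r1=0xb0, sp=0x8d
r4 is caller-saved → body value

REG = 0x15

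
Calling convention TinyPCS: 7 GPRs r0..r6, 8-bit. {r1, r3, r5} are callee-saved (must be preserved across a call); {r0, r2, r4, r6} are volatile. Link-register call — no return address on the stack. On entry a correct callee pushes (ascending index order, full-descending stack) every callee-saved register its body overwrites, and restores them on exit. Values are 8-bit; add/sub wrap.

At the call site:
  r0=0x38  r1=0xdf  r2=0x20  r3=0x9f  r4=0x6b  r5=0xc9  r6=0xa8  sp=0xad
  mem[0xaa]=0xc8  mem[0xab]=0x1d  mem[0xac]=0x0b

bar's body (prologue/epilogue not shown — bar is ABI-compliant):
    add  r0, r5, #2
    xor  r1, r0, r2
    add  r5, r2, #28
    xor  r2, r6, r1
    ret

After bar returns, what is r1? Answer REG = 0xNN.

prologue: push r1 → mem[0xac]=0xdf, sp=0xac
prologue: push r5 → mem[0xab]=0xc9, sp=0xab
body[0] add  r0, r5, #2 → r0=0xcb
body[1] xor  r1, r0, r2 → r1=0xeb
body[2] add  r5, r2, #28 → r5=0x3c
body[3] xor  r2, r6, r1 → r2=0x43
epilogue: pop r5=0xc9, sp=0xac
epilogue: pop r1=0xdf, sp=0xad
r1 is callee-saved → restored

REG = 0xdf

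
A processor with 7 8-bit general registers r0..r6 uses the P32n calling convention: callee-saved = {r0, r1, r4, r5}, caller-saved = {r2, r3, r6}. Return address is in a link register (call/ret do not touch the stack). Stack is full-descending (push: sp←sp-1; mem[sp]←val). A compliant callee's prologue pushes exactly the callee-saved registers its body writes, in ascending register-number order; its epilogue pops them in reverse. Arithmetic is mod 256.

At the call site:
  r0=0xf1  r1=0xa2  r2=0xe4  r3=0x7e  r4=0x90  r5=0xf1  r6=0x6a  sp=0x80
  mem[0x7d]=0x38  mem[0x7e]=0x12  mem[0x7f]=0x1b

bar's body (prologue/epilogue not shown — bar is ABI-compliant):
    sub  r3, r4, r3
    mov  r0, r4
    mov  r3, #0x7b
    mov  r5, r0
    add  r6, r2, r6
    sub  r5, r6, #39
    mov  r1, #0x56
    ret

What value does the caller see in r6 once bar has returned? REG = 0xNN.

REG = 0x4e

prologue: push r0 → mem[0x7f]=0xf1, sp=0x7f
prologue: push r1 → mem[0x7e]=0xa2, sp=0x7e
prologue: push r5 → mem[0x7d]=0xf1, sp=0x7d
body[0] sub  r3, r4, r3 → r3=0x12
body[1] mov  r0, r4 → r0=0x90
body[2] mov  r3, #0x7b → r3=0x7b
body[3] mov  r5, r0 → r5=0x90
body[4] add  r6, r2, r6 → r6=0x4e
body[5] sub  r5, r6, #39 → r5=0x27
body[6] mov  r1, #0x56 → r1=0x56
epilogue: pop r5=0xf1, sp=0x7e
epilogue: pop r1=0xa2, sp=0x7f
epilogue: pop r0=0xf1, sp=0x80
r6 is caller-saved → body value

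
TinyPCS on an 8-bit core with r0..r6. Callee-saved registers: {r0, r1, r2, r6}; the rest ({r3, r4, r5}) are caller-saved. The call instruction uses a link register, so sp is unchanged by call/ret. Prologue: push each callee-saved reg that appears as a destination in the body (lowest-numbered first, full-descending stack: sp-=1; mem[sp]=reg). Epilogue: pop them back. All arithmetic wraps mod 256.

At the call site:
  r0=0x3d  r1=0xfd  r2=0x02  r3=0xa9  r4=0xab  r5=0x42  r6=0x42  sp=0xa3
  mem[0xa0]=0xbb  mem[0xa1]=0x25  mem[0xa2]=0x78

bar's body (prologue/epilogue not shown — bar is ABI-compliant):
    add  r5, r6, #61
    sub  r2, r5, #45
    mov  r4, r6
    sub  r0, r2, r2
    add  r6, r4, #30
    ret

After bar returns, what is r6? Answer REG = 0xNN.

prologue: push r0 → mem[0xa2]=0x3d, sp=0xa2
prologue: push r2 → mem[0xa1]=0x02, sp=0xa1
prologue: push r6 → mem[0xa0]=0x42, sp=0xa0
body[0] add  r5, r6, #61 → r5=0x7f
body[1] sub  r2, r5, #45 → r2=0x52
body[2] mov  r4, r6 → r4=0x42
body[3] sub  r0, r2, r2 → r0=0x00
body[4] add  r6, r4, #30 → r6=0x60
epilogue: pop r6=0x42, sp=0xa1
epilogue: pop r2=0x02, sp=0xa2
epilogue: pop r0=0x3d, sp=0xa3
r6 is callee-saved → restored

REG = 0x42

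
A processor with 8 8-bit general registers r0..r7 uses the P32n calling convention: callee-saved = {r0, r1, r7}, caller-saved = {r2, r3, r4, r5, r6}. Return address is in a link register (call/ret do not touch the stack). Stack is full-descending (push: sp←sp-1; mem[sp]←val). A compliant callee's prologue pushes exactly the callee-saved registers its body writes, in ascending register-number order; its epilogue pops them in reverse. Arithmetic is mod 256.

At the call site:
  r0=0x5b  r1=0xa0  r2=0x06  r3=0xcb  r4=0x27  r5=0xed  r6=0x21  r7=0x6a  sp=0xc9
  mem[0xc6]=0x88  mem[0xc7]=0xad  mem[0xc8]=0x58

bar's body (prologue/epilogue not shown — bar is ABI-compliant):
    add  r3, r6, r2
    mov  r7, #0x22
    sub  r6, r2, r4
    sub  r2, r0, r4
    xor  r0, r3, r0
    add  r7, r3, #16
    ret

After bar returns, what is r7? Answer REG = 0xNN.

REG = 0x6a

prologue: push r0 -> mem[0xc8]=0x5b, sp=0xc8
prologue: push r7 -> mem[0xc7]=0x6a, sp=0xc7
body[0] add  r3, r6, r2 -> r3=0x27
body[1] mov  r7, #0x22 -> r7=0x22
body[2] sub  r6, r2, r4 -> r6=0xdf
body[3] sub  r2, r0, r4 -> r2=0x34
body[4] xor  r0, r3, r0 -> r0=0x7c
body[5] add  r7, r3, #16 -> r7=0x37
epilogue: pop r7=0x6a, sp=0xc8
epilogue: pop r0=0x5b, sp=0xc9
r7 is callee-saved -> restored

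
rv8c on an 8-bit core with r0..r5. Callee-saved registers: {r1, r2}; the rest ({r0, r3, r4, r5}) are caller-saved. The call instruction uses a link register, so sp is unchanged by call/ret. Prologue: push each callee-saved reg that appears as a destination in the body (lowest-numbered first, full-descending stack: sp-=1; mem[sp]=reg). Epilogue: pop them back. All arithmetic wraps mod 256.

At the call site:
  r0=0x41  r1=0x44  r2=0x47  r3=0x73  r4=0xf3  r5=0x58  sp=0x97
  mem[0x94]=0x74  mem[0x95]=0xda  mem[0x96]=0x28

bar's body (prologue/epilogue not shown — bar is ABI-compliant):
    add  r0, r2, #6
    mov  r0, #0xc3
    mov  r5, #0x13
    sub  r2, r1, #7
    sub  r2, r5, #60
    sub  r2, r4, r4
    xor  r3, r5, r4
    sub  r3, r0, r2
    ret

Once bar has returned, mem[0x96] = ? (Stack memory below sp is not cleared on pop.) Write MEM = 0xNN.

prologue: push r2 → mem[0x96]=0x47, sp=0x96
body[0] add  r0, r2, #6 → r0=0x4d
body[1] mov  r0, #0xc3 → r0=0xc3
body[2] mov  r5, #0x13 → r5=0x13
body[3] sub  r2, r1, #7 → r2=0x3d
body[4] sub  r2, r5, #60 → r2=0xd7
body[5] sub  r2, r4, r4 → r2=0x00
body[6] xor  r3, r5, r4 → r3=0xe0
body[7] sub  r3, r0, r2 → r3=0xc3
epilogue: pop r2=0x47, sp=0x97
prologue pushed ['r2'] at ['0x96']

MEM = 0x47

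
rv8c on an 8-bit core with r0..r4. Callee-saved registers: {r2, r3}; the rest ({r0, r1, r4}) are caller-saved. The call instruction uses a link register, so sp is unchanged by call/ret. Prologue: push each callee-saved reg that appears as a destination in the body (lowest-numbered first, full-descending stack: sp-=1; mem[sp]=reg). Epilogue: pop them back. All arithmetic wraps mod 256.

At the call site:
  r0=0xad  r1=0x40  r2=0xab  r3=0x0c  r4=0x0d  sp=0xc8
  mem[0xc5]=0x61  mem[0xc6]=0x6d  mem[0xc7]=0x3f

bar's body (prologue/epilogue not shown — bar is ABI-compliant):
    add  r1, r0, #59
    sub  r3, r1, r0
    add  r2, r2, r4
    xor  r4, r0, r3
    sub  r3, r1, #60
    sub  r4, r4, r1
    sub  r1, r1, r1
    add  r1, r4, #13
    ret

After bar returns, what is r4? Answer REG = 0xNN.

REG = 0xae

prologue: push r2 → mem[0xc7]=0xab, sp=0xc7
prologue: push r3 → mem[0xc6]=0x0c, sp=0xc6
body[0] add  r1, r0, #59 → r1=0xe8
body[1] sub  r3, r1, r0 → r3=0x3b
body[2] add  r2, r2, r4 → r2=0xb8
body[3] xor  r4, r0, r3 → r4=0x96
body[4] sub  r3, r1, #60 → r3=0xac
body[5] sub  r4, r4, r1 → r4=0xae
body[6] sub  r1, r1, r1 → r1=0x00
body[7] add  r1, r4, #13 → r1=0xbb
epilogue: pop r3=0x0c, sp=0xc7
epilogue: pop r2=0xab, sp=0xc8
r4 is caller-saved → body value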